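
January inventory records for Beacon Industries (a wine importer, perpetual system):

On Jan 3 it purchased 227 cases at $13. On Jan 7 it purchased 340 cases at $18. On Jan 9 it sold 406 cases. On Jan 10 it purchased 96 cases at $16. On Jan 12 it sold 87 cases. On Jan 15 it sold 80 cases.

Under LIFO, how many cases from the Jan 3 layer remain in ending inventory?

90

Jan 9, 406 sold [LIFO — newest first]: 340 @ $18 + 66 @ $13 = $6,978
Jan 12, 87 sold [LIFO — newest first]: 87 @ $16 = $1,392
Jan 15, 80 sold [LIFO — newest first]: 9 @ $16 + 71 @ $13 = $1,067
Total COGS = $6,978 + $1,392 + $1,067 = $9,437
Ending inventory: 90 @ $13 = $1,170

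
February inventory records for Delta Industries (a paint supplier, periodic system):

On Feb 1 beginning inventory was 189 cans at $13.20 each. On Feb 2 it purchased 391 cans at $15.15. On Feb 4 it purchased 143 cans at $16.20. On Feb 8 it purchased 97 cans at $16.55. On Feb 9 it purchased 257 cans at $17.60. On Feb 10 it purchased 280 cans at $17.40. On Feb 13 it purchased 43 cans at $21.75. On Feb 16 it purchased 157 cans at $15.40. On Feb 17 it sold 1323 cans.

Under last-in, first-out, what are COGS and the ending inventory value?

Feb 17, 1323 sold [LIFO — newest first]: 157 @ $15.40 + 43 @ $21.75 + 280 @ $17.40 + 257 @ $17.60 + 97 @ $16.55 + 143 @ $16.20 + 346 @ $15.15 = $21,912.10
Ending inventory: 189 @ $13.20 + 45 @ $15.15 = $3,176.55
Check: goods available $25,088.65 = COGS $21,912.10 + ending $3,176.55

COGS = $21,912.10; ending inventory = $3,176.55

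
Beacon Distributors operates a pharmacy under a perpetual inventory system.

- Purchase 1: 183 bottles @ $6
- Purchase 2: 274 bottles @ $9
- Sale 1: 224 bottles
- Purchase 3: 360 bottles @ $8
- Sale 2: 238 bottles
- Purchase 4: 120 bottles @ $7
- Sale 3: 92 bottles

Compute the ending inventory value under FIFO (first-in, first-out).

Sale 1 (224) [FIFO — oldest first]: 183 @ $6 + 41 @ $9 = $1,467
Sale 2 (238) [FIFO — oldest first]: 233 @ $9 + 5 @ $8 = $2,137
Sale 3 (92) [FIFO — oldest first]: 92 @ $8 = $736
Total COGS = $1,467 + $2,137 + $736 = $4,340
Ending inventory: 263 @ $8 + 120 @ $7 = $2,944

Ending inventory = $2,944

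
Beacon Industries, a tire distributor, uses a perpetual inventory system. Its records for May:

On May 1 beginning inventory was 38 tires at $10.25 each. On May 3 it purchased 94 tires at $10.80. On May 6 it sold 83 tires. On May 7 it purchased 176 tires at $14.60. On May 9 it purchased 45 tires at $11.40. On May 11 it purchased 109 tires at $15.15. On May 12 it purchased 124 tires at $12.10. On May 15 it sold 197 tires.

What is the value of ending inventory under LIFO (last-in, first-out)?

Ending inventory = $4,136.30

May 6, 83 sold [LIFO — newest first]: 83 @ $10.80 = $896.40
May 15, 197 sold [LIFO — newest first]: 124 @ $12.10 + 73 @ $15.15 = $2,606.35
Total COGS = $896.40 + $2,606.35 = $3,502.75
Ending inventory: 38 @ $10.25 + 11 @ $10.80 + 176 @ $14.60 + 45 @ $11.40 + 36 @ $15.15 = $4,136.30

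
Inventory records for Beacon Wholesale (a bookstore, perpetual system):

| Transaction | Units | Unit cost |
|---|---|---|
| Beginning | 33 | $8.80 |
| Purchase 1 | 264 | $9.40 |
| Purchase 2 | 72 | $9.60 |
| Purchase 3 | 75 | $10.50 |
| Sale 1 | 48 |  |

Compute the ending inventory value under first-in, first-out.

Sale 1 (48) [FIFO — oldest first]: 33 @ $8.80 + 15 @ $9.40 = $431.40
Ending inventory: 249 @ $9.40 + 72 @ $9.60 + 75 @ $10.50 = $3,819.30

Ending inventory = $3,819.30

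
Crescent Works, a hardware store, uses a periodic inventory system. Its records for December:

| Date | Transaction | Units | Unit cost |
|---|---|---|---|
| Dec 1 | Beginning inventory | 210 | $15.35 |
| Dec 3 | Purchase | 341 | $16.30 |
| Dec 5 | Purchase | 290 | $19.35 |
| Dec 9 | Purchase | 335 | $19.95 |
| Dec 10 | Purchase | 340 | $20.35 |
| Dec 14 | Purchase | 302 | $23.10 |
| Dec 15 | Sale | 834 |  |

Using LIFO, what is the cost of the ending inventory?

Dec 15, 834 sold [LIFO — newest first]: 302 @ $23.10 + 340 @ $20.35 + 192 @ $19.95 = $17,725.60
Ending inventory: 210 @ $15.35 + 341 @ $16.30 + 290 @ $19.35 + 143 @ $19.95 = $17,246.15

Ending inventory = $17,246.15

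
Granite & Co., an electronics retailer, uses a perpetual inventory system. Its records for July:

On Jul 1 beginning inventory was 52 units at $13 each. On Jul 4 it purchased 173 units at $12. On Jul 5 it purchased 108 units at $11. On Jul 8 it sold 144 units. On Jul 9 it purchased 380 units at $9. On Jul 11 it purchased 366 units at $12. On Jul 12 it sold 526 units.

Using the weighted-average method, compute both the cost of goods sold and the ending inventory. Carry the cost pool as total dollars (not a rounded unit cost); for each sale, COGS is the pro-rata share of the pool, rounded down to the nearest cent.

After Jul 1: 52 on hand, pool $676.00 (≈ $13.0000 each)
After Jul 4: 225 on hand, pool $2,752.00 (≈ $12.2311 each)
After Jul 5: 333 on hand, pool $3,940.00 (≈ $11.8318 each)
Jul 8, sell 144: 144/333 × $3,940.00 → $1,703.78
After Jul 9: 569 on hand, pool $5,656.22 (≈ $9.9406 each)
After Jul 11: 935 on hand, pool $10,048.22 (≈ $10.7468 each)
Jul 12, sell 526: 526/935 × $10,048.22 → $5,652.79
Total COGS = $1,703.78 + $5,652.79 = $7,356.57
Ending inventory (cost pool remaining) = $4,395.43

COGS = $7,356.57; ending inventory = $4,395.43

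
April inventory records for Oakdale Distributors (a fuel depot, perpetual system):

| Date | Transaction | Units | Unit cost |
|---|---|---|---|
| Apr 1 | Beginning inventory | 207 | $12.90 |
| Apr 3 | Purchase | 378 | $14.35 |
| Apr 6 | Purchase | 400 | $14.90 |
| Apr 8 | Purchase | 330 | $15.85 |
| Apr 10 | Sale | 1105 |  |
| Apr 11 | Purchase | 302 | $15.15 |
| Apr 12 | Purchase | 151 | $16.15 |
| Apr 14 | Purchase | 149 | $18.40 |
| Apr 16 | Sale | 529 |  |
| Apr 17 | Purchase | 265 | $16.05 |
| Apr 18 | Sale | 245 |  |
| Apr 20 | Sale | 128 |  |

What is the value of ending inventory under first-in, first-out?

Apr 10, 1105 sold [FIFO — oldest first]: 207 @ $12.90 + 378 @ $14.35 + 400 @ $14.90 + 120 @ $15.85 = $15,956.60
Apr 16, 529 sold [FIFO — oldest first]: 210 @ $15.85 + 302 @ $15.15 + 17 @ $16.15 = $8,178.35
Apr 18, 245 sold [FIFO — oldest first]: 134 @ $16.15 + 111 @ $18.40 = $4,206.50
Apr 20, 128 sold [FIFO — oldest first]: 38 @ $18.40 + 90 @ $16.05 = $2,143.70
Total COGS = $15,956.60 + $8,178.35 + $4,206.50 + $2,143.70 = $30,485.15
Ending inventory: 175 @ $16.05 = $2,808.75

Ending inventory = $2,808.75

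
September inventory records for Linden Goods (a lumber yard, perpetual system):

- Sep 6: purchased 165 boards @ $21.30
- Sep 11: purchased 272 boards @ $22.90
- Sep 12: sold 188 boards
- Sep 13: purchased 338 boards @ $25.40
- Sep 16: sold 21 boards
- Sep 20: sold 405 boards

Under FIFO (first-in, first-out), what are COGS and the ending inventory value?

Sep 12, 188 sold [FIFO — oldest first]: 165 @ $21.30 + 23 @ $22.90 = $4,041.20
Sep 16, 21 sold [FIFO — oldest first]: 21 @ $22.90 = $480.90
Sep 20, 405 sold [FIFO — oldest first]: 228 @ $22.90 + 177 @ $25.40 = $9,717.00
Total COGS = $4,041.20 + $480.90 + $9,717.00 = $14,239.10
Ending inventory: 161 @ $25.40 = $4,089.40

COGS = $14,239.10; ending inventory = $4,089.40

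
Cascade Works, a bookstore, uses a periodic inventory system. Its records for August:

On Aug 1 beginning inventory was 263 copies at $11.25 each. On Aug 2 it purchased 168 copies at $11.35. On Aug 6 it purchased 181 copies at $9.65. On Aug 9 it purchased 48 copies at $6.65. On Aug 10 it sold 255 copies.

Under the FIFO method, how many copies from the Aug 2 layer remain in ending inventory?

Aug 10, 255 sold [FIFO — oldest first]: 255 @ $11.25 = $2,868.75
Ending inventory: 8 @ $11.25 + 168 @ $11.35 + 181 @ $9.65 + 48 @ $6.65 = $4,062.65

168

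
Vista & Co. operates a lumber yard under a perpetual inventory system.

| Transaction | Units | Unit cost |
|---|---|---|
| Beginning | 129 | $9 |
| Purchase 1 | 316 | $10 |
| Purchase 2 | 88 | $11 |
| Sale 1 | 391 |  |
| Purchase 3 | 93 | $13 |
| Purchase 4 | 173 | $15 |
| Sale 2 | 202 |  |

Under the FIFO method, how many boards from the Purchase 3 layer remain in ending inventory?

Sale 1 (391) [FIFO — oldest first]: 129 @ $9 + 262 @ $10 = $3,781
Sale 2 (202) [FIFO — oldest first]: 54 @ $10 + 88 @ $11 + 60 @ $13 = $2,288
Total COGS = $3,781 + $2,288 = $6,069
Ending inventory: 33 @ $13 + 173 @ $15 = $3,024

33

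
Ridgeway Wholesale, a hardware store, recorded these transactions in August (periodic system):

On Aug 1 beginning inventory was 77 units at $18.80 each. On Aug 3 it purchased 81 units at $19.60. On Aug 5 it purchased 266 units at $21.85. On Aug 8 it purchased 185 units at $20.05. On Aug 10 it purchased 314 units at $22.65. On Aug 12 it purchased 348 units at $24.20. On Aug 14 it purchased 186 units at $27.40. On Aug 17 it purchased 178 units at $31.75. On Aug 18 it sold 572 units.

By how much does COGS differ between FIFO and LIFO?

FIFO COGS: 77 @ $18.80 + 81 @ $19.60 + 266 @ $21.85 + 148 @ $20.05 = $11,814.70
LIFO COGS: 178 @ $31.75 + 186 @ $27.40 + 208 @ $24.20 = $15,781.50
Difference = |$11,814.70 − $15,781.50| = $3,966.80

$3,966.80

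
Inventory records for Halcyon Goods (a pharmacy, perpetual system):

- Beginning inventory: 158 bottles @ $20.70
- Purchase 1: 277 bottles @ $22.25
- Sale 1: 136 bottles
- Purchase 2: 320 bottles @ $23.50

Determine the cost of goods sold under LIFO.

Sale 1 (136) [LIFO — newest first]: 136 @ $22.25 = $3,026.00
Ending inventory: 158 @ $20.70 + 141 @ $22.25 + 320 @ $23.50 = $13,927.85
Check: goods available $16,953.85 = COGS $3,026.00 + ending $13,927.85

COGS = $3,026.00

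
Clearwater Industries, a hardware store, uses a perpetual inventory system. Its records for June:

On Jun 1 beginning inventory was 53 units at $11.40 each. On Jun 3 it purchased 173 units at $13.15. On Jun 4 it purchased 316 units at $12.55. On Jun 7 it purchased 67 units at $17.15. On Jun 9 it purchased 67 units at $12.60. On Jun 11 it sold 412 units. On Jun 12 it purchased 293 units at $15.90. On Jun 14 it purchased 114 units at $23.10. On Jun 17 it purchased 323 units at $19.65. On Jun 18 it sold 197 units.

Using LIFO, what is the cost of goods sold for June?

Jun 11, 412 sold [LIFO — newest first]: 67 @ $12.60 + 67 @ $17.15 + 278 @ $12.55 = $5,482.15
Jun 18, 197 sold [LIFO — newest first]: 197 @ $19.65 = $3,871.05
Total COGS = $5,482.15 + $3,871.05 = $9,353.20
Ending inventory: 53 @ $11.40 + 173 @ $13.15 + 38 @ $12.55 + 293 @ $15.90 + 114 @ $23.10 + 126 @ $19.65 = $13,124.05

COGS = $9,353.20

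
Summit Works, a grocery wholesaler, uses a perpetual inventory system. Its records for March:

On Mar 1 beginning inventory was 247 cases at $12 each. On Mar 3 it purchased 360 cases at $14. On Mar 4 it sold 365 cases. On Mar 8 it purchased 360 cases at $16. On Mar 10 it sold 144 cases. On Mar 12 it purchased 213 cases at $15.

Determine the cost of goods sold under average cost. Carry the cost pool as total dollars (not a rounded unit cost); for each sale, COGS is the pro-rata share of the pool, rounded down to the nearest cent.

After Mar 1: 247 on hand, pool $2,964.00 (≈ $12.0000 each)
After Mar 3: 607 on hand, pool $8,004.00 (≈ $13.1862 each)
Mar 4, sell 365: 365/607 × $8,004.00 → $4,812.94
After Mar 8: 602 on hand, pool $8,951.06 (≈ $14.8689 each)
Mar 10, sell 144: 144/602 × $8,951.06 → $2,141.11
After Mar 12: 671 on hand, pool $10,004.95 (≈ $14.9105 each)
Total COGS = $4,812.94 + $2,141.11 = $6,954.05
Ending inventory (cost pool remaining) = $10,004.95
Check: goods available $16,959.00 = COGS $6,954.05 + ending $10,004.95

COGS = $6,954.05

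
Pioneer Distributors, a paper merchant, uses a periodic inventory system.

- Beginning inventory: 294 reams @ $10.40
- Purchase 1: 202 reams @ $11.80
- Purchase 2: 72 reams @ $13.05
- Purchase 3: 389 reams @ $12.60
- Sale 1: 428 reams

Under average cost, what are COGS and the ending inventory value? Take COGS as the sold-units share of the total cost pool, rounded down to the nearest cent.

COGS = $5,045.74; ending inventory = $6,236.46

Sale 1, sell 428: 428/957 × $11,282.20 → $5,045.74
Ending inventory (cost pool remaining) = $6,236.46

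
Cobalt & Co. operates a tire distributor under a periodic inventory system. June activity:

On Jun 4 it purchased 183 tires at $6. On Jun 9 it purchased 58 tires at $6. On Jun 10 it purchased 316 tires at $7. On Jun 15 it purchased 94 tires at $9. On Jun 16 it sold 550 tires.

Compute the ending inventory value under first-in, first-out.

Jun 16, 550 sold [FIFO — oldest first]: 183 @ $6 + 58 @ $6 + 309 @ $7 = $3,609
Ending inventory: 7 @ $7 + 94 @ $9 = $895
Check: goods available $4,504 = COGS $3,609 + ending $895

Ending inventory = $895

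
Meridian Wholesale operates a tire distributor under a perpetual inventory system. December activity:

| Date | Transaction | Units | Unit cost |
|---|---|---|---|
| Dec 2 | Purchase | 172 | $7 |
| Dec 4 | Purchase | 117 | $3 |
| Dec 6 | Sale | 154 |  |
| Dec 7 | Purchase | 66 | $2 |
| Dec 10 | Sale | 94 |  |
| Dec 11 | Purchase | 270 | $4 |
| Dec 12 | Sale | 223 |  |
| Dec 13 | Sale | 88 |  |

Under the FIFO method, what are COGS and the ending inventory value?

Dec 6, 154 sold [FIFO — oldest first]: 154 @ $7 = $1,078
Dec 10, 94 sold [FIFO — oldest first]: 18 @ $7 + 76 @ $3 = $354
Dec 12, 223 sold [FIFO — oldest first]: 41 @ $3 + 66 @ $2 + 116 @ $4 = $719
Dec 13, 88 sold [FIFO — oldest first]: 88 @ $4 = $352
Total COGS = $1,078 + $354 + $719 + $352 = $2,503
Ending inventory: 66 @ $4 = $264

COGS = $2,503; ending inventory = $264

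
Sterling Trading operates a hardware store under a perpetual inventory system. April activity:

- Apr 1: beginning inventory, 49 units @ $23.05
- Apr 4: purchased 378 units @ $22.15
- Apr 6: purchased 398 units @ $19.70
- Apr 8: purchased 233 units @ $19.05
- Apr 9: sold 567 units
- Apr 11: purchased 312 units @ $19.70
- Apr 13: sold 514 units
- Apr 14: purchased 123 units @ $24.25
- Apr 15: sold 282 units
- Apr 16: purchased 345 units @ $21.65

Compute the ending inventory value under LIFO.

Apr 9, 567 sold [LIFO — newest first]: 233 @ $19.05 + 334 @ $19.70 = $11,018.45
Apr 13, 514 sold [LIFO — newest first]: 312 @ $19.70 + 64 @ $19.70 + 138 @ $22.15 = $10,463.90
Apr 15, 282 sold [LIFO — newest first]: 123 @ $24.25 + 159 @ $22.15 = $6,504.60
Total COGS = $11,018.45 + $10,463.90 + $6,504.60 = $27,986.95
Ending inventory: 49 @ $23.05 + 81 @ $22.15 + 345 @ $21.65 = $10,392.85
Check: goods available $38,379.80 = COGS $27,986.95 + ending $10,392.85

Ending inventory = $10,392.85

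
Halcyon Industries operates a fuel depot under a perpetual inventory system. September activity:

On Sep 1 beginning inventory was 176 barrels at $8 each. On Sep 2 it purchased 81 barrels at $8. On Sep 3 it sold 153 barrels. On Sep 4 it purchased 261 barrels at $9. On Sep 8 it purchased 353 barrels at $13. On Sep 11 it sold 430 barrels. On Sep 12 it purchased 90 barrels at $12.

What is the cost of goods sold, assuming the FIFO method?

Sep 3, 153 sold [FIFO — oldest first]: 153 @ $8 = $1,224
Sep 11, 430 sold [FIFO — oldest first]: 23 @ $8 + 81 @ $8 + 261 @ $9 + 65 @ $13 = $4,026
Total COGS = $1,224 + $4,026 = $5,250
Ending inventory: 288 @ $13 + 90 @ $12 = $4,824
Check: goods available $10,074 = COGS $5,250 + ending $4,824

COGS = $5,250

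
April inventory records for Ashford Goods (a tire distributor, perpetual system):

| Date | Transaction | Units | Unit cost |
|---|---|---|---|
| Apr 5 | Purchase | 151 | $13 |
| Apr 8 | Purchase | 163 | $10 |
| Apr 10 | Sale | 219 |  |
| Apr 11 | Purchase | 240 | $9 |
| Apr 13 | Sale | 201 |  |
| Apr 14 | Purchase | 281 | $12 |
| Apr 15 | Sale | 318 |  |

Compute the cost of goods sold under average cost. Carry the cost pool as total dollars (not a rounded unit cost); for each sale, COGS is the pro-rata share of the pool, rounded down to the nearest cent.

COGS = $8,033.26

After Apr 5: 151 on hand, pool $1,963.00 (≈ $13.0000 each)
After Apr 8: 314 on hand, pool $3,593.00 (≈ $11.4427 each)
Apr 10, sell 219: 219/314 × $3,593.00 → $2,505.94
After Apr 11: 335 on hand, pool $3,247.06 (≈ $9.6927 each)
Apr 13, sell 201: 201/335 × $3,247.06 → $1,948.23
After Apr 14: 415 on hand, pool $4,670.83 (≈ $11.2550 each)
Apr 15, sell 318: 318/415 × $4,670.83 → $3,579.09
Total COGS = $2,505.94 + $1,948.23 + $3,579.09 = $8,033.26
Ending inventory (cost pool remaining) = $1,091.74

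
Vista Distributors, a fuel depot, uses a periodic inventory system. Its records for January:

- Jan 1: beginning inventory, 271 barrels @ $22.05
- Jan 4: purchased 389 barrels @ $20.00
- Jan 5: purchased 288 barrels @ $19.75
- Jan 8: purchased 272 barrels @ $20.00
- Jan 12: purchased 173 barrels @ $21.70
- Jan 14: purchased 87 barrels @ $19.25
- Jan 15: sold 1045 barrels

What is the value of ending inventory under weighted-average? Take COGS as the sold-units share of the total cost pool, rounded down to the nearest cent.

Ending inventory = $8,909.39

Jan 15, sell 1045: 1045/1480 × $30,312.40 → $21,403.01
Ending inventory (cost pool remaining) = $8,909.39
Check: goods available $30,312.40 = COGS $21,403.01 + ending $8,909.39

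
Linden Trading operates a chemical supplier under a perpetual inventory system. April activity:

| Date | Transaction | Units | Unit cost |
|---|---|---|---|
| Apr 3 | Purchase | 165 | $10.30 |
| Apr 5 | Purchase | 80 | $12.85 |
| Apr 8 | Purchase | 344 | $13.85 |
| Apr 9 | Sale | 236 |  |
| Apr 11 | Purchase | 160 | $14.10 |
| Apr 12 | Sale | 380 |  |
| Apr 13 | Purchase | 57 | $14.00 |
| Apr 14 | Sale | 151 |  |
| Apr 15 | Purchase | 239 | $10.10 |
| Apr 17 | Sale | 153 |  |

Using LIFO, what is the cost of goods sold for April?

COGS = $11,689.50

Apr 9, 236 sold [LIFO — newest first]: 236 @ $13.85 = $3,268.60
Apr 12, 380 sold [LIFO — newest first]: 160 @ $14.10 + 108 @ $13.85 + 80 @ $12.85 + 32 @ $10.30 = $5,109.40
Apr 14, 151 sold [LIFO — newest first]: 57 @ $14.00 + 94 @ $10.30 = $1,766.20
Apr 17, 153 sold [LIFO — newest first]: 153 @ $10.10 = $1,545.30
Total COGS = $3,268.60 + $5,109.40 + $1,766.20 + $1,545.30 = $11,689.50
Ending inventory: 39 @ $10.30 + 86 @ $10.10 = $1,270.30
Check: goods available $12,959.80 = COGS $11,689.50 + ending $1,270.30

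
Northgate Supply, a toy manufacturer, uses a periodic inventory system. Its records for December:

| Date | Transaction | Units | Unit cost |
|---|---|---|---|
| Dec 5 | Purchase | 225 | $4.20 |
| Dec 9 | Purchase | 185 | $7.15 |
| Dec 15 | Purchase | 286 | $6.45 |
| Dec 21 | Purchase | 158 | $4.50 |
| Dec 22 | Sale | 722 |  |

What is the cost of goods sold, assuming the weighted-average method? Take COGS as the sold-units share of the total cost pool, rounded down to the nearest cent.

Dec 22, sell 722: 722/854 × $4,823.45 → $4,077.90
Ending inventory (cost pool remaining) = $745.55
Check: goods available $4,823.45 = COGS $4,077.90 + ending $745.55

COGS = $4,077.90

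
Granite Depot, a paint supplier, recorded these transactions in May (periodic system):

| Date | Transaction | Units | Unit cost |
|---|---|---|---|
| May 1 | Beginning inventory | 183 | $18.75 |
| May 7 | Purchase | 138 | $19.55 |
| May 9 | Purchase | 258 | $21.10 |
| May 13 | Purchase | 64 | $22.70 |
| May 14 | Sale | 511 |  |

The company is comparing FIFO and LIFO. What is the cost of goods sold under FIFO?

COGS = $10,138.15

FIFO COGS: 183 @ $18.75 + 138 @ $19.55 + 190 @ $21.10 = $10,138.15
LIFO COGS: 64 @ $22.70 + 258 @ $21.10 + 138 @ $19.55 + 51 @ $18.75 = $10,550.75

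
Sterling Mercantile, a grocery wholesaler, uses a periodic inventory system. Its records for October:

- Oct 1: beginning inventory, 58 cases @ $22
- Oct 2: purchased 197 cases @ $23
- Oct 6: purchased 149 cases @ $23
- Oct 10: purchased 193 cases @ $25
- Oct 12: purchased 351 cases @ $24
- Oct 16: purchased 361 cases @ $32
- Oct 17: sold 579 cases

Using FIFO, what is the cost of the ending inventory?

Oct 17, 579 sold [FIFO — oldest first]: 58 @ $22 + 197 @ $23 + 149 @ $23 + 175 @ $25 = $13,609
Ending inventory: 18 @ $25 + 351 @ $24 + 361 @ $32 = $20,426

Ending inventory = $20,426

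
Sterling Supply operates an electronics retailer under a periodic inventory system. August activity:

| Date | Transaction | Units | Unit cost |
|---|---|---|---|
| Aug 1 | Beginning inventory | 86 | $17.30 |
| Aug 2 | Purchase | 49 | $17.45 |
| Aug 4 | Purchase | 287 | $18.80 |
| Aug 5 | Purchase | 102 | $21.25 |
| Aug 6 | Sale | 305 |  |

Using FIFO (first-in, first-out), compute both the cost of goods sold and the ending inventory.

Aug 6, 305 sold [FIFO — oldest first]: 86 @ $17.30 + 49 @ $17.45 + 170 @ $18.80 = $5,538.85
Ending inventory: 117 @ $18.80 + 102 @ $21.25 = $4,367.10

COGS = $5,538.85; ending inventory = $4,367.10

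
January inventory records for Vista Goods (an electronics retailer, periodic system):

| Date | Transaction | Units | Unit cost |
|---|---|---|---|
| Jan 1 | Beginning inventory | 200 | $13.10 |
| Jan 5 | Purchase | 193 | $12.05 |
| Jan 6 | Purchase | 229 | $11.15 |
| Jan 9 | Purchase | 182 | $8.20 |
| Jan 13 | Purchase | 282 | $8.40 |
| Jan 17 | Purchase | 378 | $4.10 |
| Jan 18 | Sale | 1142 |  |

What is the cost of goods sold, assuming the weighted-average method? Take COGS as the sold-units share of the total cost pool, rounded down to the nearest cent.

Jan 18, sell 1142: 1142/1464 × $12,910.00 → $10,070.50
Ending inventory (cost pool remaining) = $2,839.50
Check: goods available $12,910.00 = COGS $10,070.50 + ending $2,839.50

COGS = $10,070.50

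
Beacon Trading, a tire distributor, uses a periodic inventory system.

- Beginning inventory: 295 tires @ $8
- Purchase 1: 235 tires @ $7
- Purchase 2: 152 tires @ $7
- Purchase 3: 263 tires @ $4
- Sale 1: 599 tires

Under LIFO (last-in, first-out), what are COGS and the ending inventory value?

COGS = $3,404; ending inventory = $2,717

Sale 1 (599) [LIFO — newest first]: 263 @ $4 + 152 @ $7 + 184 @ $7 = $3,404
Ending inventory: 295 @ $8 + 51 @ $7 = $2,717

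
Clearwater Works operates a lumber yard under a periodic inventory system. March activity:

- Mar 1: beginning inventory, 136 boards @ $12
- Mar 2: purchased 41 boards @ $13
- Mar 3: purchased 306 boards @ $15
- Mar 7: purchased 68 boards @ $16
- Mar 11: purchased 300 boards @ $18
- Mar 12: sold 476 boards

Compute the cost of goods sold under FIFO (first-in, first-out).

COGS = $6,650

Mar 12, 476 sold [FIFO — oldest first]: 136 @ $12 + 41 @ $13 + 299 @ $15 = $6,650
Ending inventory: 7 @ $15 + 68 @ $16 + 300 @ $18 = $6,593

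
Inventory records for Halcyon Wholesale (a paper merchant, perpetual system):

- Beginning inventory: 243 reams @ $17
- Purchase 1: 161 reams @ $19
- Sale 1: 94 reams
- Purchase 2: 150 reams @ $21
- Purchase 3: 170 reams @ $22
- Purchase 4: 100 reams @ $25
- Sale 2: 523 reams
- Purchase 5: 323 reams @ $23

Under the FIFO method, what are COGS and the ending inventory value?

Sale 1 (94) [FIFO — oldest first]: 94 @ $17 = $1,598
Sale 2 (523) [FIFO — oldest first]: 149 @ $17 + 161 @ $19 + 150 @ $21 + 63 @ $22 = $10,128
Total COGS = $1,598 + $10,128 = $11,726
Ending inventory: 107 @ $22 + 100 @ $25 + 323 @ $23 = $12,283

COGS = $11,726; ending inventory = $12,283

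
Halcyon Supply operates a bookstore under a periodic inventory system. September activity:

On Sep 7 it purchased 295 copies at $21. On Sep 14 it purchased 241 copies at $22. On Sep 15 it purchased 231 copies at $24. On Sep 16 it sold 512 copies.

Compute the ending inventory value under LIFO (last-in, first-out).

Sep 16, 512 sold [LIFO — newest first]: 231 @ $24 + 241 @ $22 + 40 @ $21 = $11,686
Ending inventory: 255 @ $21 = $5,355
Check: goods available $17,041 = COGS $11,686 + ending $5,355

Ending inventory = $5,355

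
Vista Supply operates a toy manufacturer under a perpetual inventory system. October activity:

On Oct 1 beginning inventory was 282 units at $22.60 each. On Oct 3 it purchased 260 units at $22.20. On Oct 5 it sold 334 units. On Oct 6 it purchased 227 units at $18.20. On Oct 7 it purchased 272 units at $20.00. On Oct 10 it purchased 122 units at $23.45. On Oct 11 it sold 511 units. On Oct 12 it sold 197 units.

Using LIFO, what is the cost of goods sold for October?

Oct 5, 334 sold [LIFO — newest first]: 260 @ $22.20 + 74 @ $22.60 = $7,444.40
Oct 11, 511 sold [LIFO — newest first]: 122 @ $23.45 + 272 @ $20.00 + 117 @ $18.20 = $10,430.30
Oct 12, 197 sold [LIFO — newest first]: 110 @ $18.20 + 87 @ $22.60 = $3,968.20
Total COGS = $7,444.40 + $10,430.30 + $3,968.20 = $21,842.90
Ending inventory: 121 @ $22.60 = $2,734.60
Check: goods available $24,577.50 = COGS $21,842.90 + ending $2,734.60

COGS = $21,842.90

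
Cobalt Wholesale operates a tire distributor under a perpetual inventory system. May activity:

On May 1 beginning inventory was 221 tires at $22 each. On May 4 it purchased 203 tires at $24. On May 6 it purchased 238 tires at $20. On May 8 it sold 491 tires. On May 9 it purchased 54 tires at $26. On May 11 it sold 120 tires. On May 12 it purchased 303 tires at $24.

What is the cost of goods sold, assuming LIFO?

May 8, 491 sold [LIFO — newest first]: 238 @ $20 + 203 @ $24 + 50 @ $22 = $10,732
May 11, 120 sold [LIFO — newest first]: 54 @ $26 + 66 @ $22 = $2,856
Total COGS = $10,732 + $2,856 = $13,588
Ending inventory: 105 @ $22 + 303 @ $24 = $9,582
Check: goods available $23,170 = COGS $13,588 + ending $9,582

COGS = $13,588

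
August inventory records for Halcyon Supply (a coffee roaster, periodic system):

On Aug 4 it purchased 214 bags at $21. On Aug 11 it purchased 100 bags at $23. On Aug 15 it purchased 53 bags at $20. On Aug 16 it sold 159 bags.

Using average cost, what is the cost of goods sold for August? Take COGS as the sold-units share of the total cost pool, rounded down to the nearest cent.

Aug 16, sell 159: 159/367 × $7,854.00 → $3,402.68
Ending inventory (cost pool remaining) = $4,451.32

COGS = $3,402.68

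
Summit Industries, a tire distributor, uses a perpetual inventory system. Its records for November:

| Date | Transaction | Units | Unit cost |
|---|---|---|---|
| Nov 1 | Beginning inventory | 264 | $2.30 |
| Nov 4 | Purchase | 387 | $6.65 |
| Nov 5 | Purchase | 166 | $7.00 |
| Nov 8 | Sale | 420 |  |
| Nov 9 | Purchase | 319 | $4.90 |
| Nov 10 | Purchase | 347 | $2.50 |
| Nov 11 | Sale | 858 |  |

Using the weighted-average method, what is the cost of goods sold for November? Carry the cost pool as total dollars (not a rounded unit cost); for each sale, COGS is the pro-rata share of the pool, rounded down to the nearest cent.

COGS = $5,897.64

After Nov 1: 264 on hand, pool $607.20 (≈ $2.3000 each)
After Nov 4: 651 on hand, pool $3,180.75 (≈ $4.8859 each)
After Nov 5: 817 on hand, pool $4,342.75 (≈ $5.3155 each)
Nov 8, sell 420: 420/817 × $4,342.75 → $2,232.50
After Nov 9: 716 on hand, pool $3,673.35 (≈ $5.1304 each)
After Nov 10: 1063 on hand, pool $4,540.85 (≈ $4.2717 each)
Nov 11, sell 858: 858/1063 × $4,540.85 → $3,665.14
Total COGS = $2,232.50 + $3,665.14 = $5,897.64
Ending inventory (cost pool remaining) = $875.71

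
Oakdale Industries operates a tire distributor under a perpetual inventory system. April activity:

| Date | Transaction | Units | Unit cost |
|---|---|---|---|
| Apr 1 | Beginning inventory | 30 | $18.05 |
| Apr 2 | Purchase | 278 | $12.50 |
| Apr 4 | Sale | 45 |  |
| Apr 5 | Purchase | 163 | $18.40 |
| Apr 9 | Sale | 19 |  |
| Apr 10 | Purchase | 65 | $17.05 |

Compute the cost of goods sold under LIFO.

COGS = $912.10

Apr 4, 45 sold [LIFO — newest first]: 45 @ $12.50 = $562.50
Apr 9, 19 sold [LIFO — newest first]: 19 @ $18.40 = $349.60
Total COGS = $562.50 + $349.60 = $912.10
Ending inventory: 30 @ $18.05 + 233 @ $12.50 + 144 @ $18.40 + 65 @ $17.05 = $7,211.85
Check: goods available $8,123.95 = COGS $912.10 + ending $7,211.85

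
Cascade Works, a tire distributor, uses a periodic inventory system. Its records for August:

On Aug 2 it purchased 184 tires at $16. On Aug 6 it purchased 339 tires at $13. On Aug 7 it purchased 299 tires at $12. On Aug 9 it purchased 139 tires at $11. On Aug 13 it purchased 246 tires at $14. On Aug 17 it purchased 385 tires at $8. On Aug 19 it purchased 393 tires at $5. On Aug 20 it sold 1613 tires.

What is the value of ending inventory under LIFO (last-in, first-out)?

Ending inventory = $5,388

Aug 20, 1613 sold [LIFO — newest first]: 393 @ $5 + 385 @ $8 + 246 @ $14 + 139 @ $11 + 299 @ $12 + 151 @ $13 = $15,569
Ending inventory: 184 @ $16 + 188 @ $13 = $5,388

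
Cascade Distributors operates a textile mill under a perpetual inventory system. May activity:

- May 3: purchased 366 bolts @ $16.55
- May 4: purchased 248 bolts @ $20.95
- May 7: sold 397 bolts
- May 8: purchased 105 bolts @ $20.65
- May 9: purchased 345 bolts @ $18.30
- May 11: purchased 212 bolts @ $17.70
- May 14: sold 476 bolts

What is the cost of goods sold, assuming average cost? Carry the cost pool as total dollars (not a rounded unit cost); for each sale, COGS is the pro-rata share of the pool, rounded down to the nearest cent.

After May 3: 366 on hand, pool $6,057.30 (≈ $16.5500 each)
After May 4: 614 on hand, pool $11,252.90 (≈ $18.3272 each)
May 7, sell 397: 397/614 × $11,252.90 → $7,275.89
After May 8: 322 on hand, pool $6,145.26 (≈ $19.0847 each)
After May 9: 667 on hand, pool $12,458.76 (≈ $18.6788 each)
After May 11: 879 on hand, pool $16,211.16 (≈ $18.4427 each)
May 14, sell 476: 476/879 × $16,211.16 → $8,778.73
Total COGS = $7,275.89 + $8,778.73 = $16,054.62
Ending inventory (cost pool remaining) = $7,432.43
Check: goods available $23,487.05 = COGS $16,054.62 + ending $7,432.43

COGS = $16,054.62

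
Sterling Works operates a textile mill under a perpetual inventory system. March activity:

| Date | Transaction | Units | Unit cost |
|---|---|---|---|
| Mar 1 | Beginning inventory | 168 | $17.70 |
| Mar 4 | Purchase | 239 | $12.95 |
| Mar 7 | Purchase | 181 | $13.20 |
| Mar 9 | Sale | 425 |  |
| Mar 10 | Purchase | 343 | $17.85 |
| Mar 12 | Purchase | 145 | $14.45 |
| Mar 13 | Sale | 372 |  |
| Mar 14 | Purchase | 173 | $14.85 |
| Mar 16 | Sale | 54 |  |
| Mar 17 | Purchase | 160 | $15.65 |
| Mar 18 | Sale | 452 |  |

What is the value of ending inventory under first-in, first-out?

Mar 9, 425 sold [FIFO — oldest first]: 168 @ $17.70 + 239 @ $12.95 + 18 @ $13.20 = $6,306.25
Mar 13, 372 sold [FIFO — oldest first]: 163 @ $13.20 + 209 @ $17.85 = $5,882.25
Mar 16, 54 sold [FIFO — oldest first]: 54 @ $17.85 = $963.90
Mar 18, 452 sold [FIFO — oldest first]: 80 @ $17.85 + 145 @ $14.45 + 173 @ $14.85 + 54 @ $15.65 = $6,937.40
Total COGS = $6,306.25 + $5,882.25 + $963.90 + $6,937.40 = $20,089.80
Ending inventory: 106 @ $15.65 = $1,658.90
Check: goods available $21,748.70 = COGS $20,089.80 + ending $1,658.90

Ending inventory = $1,658.90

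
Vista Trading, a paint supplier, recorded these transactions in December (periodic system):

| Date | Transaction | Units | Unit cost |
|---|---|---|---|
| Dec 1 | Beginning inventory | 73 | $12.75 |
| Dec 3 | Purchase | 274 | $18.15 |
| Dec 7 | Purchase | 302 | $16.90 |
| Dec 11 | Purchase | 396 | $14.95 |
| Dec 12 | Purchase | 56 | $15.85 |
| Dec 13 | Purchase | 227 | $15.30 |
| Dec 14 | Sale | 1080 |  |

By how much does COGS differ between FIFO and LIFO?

$301.05

FIFO COGS: 73 @ $12.75 + 274 @ $18.15 + 302 @ $16.90 + 396 @ $14.95 + 35 @ $15.85 = $17,482.60
LIFO COGS: 227 @ $15.30 + 56 @ $15.85 + 396 @ $14.95 + 302 @ $16.90 + 99 @ $18.15 = $17,181.55
Difference = |$17,482.60 − $17,181.55| = $301.05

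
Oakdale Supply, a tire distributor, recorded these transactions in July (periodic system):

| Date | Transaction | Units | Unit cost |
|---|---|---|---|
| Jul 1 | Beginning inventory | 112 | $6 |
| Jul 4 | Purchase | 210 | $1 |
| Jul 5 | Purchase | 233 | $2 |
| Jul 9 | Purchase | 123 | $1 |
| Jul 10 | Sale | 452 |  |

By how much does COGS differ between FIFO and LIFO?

FIFO COGS: 112 @ $6 + 210 @ $1 + 130 @ $2 = $1,142
LIFO COGS: 123 @ $1 + 233 @ $2 + 96 @ $1 = $685
Difference = |$1,142 − $685| = $457

$457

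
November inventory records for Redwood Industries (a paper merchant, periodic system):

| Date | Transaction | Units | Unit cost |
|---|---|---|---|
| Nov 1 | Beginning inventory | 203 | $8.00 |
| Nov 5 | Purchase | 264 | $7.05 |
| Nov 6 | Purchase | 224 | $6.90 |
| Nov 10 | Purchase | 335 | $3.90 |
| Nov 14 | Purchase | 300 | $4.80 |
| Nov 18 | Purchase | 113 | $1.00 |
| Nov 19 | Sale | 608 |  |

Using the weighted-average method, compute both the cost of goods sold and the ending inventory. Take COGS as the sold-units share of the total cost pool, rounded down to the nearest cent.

Nov 19, sell 608: 608/1439 × $7,890.30 → $3,333.77
Ending inventory (cost pool remaining) = $4,556.53

COGS = $3,333.77; ending inventory = $4,556.53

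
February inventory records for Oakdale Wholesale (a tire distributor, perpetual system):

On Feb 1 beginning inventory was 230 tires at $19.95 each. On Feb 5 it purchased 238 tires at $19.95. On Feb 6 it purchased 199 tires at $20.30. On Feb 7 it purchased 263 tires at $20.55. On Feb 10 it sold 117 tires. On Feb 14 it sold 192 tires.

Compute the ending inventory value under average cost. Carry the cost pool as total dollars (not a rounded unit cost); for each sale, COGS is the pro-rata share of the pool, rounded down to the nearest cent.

Ending inventory = $12,540.84

After Feb 1: 230 on hand, pool $4,588.50 (≈ $19.9500 each)
After Feb 5: 468 on hand, pool $9,336.60 (≈ $19.9500 each)
After Feb 6: 667 on hand, pool $13,376.30 (≈ $20.0544 each)
After Feb 7: 930 on hand, pool $18,780.95 (≈ $20.1946 each)
Feb 10, sell 117: 117/930 × $18,780.95 → $2,362.76
Feb 14, sell 192: 192/813 × $16,418.19 → $3,877.35
Total COGS = $2,362.76 + $3,877.35 = $6,240.11
Ending inventory (cost pool remaining) = $12,540.84
Check: goods available $18,780.95 = COGS $6,240.11 + ending $12,540.84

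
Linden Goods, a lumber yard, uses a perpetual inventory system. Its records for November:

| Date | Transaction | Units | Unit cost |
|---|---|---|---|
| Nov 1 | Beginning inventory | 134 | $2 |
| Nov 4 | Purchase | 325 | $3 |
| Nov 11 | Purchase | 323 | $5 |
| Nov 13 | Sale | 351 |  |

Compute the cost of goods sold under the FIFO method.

Nov 13, 351 sold [FIFO — oldest first]: 134 @ $2 + 217 @ $3 = $919
Ending inventory: 108 @ $3 + 323 @ $5 = $1,939

COGS = $919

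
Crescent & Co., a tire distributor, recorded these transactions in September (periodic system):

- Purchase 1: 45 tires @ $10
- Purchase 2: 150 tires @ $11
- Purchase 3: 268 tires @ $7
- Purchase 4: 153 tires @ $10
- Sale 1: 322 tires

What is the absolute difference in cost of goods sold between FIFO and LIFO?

$276

FIFO COGS: 45 @ $10 + 150 @ $11 + 127 @ $7 = $2,989
LIFO COGS: 153 @ $10 + 169 @ $7 = $2,713
Difference = |$2,989 − $2,713| = $276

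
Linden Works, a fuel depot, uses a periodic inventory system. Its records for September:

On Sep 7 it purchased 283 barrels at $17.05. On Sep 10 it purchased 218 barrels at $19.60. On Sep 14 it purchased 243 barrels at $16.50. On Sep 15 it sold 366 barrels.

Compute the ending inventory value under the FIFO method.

Ending inventory = $6,655.50

Sep 15, 366 sold [FIFO — oldest first]: 283 @ $17.05 + 83 @ $19.60 = $6,451.95
Ending inventory: 135 @ $19.60 + 243 @ $16.50 = $6,655.50
Check: goods available $13,107.45 = COGS $6,451.95 + ending $6,655.50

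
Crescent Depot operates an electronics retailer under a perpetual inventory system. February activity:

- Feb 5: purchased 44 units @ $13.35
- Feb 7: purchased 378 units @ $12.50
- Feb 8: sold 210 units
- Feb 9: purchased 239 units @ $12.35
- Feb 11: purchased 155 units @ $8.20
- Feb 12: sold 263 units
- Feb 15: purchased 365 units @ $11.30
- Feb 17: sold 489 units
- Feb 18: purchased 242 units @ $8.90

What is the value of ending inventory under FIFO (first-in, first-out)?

Feb 8, 210 sold [FIFO — oldest first]: 44 @ $13.35 + 166 @ $12.50 = $2,662.40
Feb 12, 263 sold [FIFO — oldest first]: 212 @ $12.50 + 51 @ $12.35 = $3,279.85
Feb 17, 489 sold [FIFO — oldest first]: 188 @ $12.35 + 155 @ $8.20 + 146 @ $11.30 = $5,242.60
Total COGS = $2,662.40 + $3,279.85 + $5,242.60 = $11,184.85
Ending inventory: 219 @ $11.30 + 242 @ $8.90 = $4,628.50
Check: goods available $15,813.35 = COGS $11,184.85 + ending $4,628.50

Ending inventory = $4,628.50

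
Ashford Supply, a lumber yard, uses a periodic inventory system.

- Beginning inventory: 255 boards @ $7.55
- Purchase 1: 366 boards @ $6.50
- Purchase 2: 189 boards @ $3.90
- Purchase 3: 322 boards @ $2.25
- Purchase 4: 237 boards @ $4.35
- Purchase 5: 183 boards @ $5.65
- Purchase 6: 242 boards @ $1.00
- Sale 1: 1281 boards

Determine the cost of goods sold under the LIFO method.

COGS = $4,470.50

Sale 1 (1281) [LIFO — newest first]: 242 @ $1.00 + 183 @ $5.65 + 237 @ $4.35 + 322 @ $2.25 + 189 @ $3.90 + 108 @ $6.50 = $4,470.50
Ending inventory: 255 @ $7.55 + 258 @ $6.50 = $3,602.25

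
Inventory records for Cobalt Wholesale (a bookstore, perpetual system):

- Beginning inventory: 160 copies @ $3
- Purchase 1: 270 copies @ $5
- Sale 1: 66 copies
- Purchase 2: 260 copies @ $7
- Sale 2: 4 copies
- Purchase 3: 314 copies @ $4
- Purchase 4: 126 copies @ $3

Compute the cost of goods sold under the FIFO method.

Sale 1 (66) [FIFO — oldest first]: 66 @ $3 = $198
Sale 2 (4) [FIFO — oldest first]: 4 @ $3 = $12
Total COGS = $198 + $12 = $210
Ending inventory: 90 @ $3 + 270 @ $5 + 260 @ $7 + 314 @ $4 + 126 @ $3 = $5,074

COGS = $210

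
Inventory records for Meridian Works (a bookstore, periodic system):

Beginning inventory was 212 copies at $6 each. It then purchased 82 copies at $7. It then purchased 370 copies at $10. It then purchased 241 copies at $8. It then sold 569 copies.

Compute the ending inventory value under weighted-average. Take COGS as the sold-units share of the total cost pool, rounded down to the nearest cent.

Ending inventory = $2,774.88

Sale 1, sell 569: 569/905 × $7,474.00 → $4,699.12
Ending inventory (cost pool remaining) = $2,774.88
Check: goods available $7,474.00 = COGS $4,699.12 + ending $2,774.88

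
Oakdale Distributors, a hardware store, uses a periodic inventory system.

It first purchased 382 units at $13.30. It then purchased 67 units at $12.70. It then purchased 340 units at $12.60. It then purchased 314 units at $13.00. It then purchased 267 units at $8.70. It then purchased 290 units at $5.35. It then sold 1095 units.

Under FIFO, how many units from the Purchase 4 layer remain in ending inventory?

8

Sale 1 (1095) [FIFO — oldest first]: 382 @ $13.30 + 67 @ $12.70 + 340 @ $12.60 + 306 @ $13.00 = $14,193.50
Ending inventory: 8 @ $13.00 + 267 @ $8.70 + 290 @ $5.35 = $3,978.40
Check: goods available $18,171.90 = COGS $14,193.50 + ending $3,978.40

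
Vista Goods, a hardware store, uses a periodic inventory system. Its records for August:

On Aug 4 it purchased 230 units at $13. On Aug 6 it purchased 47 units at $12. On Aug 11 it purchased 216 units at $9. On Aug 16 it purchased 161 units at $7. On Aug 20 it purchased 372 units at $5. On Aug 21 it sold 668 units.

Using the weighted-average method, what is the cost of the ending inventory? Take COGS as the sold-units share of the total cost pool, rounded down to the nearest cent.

Aug 21, sell 668: 668/1026 × $8,485.00 → $5,524.34
Ending inventory (cost pool remaining) = $2,960.66
Check: goods available $8,485.00 = COGS $5,524.34 + ending $2,960.66

Ending inventory = $2,960.66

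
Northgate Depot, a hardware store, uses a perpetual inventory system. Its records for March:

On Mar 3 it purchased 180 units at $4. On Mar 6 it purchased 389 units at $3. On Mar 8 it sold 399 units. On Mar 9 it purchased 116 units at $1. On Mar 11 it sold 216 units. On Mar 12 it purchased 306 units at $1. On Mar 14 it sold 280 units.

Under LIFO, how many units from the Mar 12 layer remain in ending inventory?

Mar 8, 399 sold [LIFO — newest first]: 389 @ $3 + 10 @ $4 = $1,207
Mar 11, 216 sold [LIFO — newest first]: 116 @ $1 + 100 @ $4 = $516
Mar 14, 280 sold [LIFO — newest first]: 280 @ $1 = $280
Total COGS = $1,207 + $516 + $280 = $2,003
Ending inventory: 70 @ $4 + 26 @ $1 = $306
Check: goods available $2,309 = COGS $2,003 + ending $306

26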